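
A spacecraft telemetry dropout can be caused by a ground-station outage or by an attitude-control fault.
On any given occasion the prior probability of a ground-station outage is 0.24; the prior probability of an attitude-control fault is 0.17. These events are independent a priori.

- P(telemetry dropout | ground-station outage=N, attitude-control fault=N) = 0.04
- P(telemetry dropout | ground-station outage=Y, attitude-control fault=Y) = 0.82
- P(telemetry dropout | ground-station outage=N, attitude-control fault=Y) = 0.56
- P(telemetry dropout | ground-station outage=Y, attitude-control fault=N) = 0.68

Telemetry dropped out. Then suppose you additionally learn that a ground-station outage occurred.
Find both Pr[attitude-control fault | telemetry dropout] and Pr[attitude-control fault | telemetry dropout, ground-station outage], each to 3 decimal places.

Enumerate the 4 (ground-station outage, attitude-control fault) configurations and weight by the priors:
  P(telemetry dropout) = 0.04*0.76*0.83 + 0.56*0.76*0.17 + 0.68*0.24*0.83 + 0.82*0.24*0.17
        = 0.025232 + 0.072352 + 0.135456 + 0.033456 = 0.266496
Configurations with attitude-control fault contribute 0.105808, so
  P(attitude-control fault | telemetry dropout) = 0.105808 / 0.266496 ≈ 0.397

Now also conditioning on ground-station outage=true:
For the numerator, keep only attitude-control fault=true terms: 0.82×0.17 = 0.139400
Normalizer over all consistent configurations: 0.68×0.83 + 0.82×0.17 = 0.703800
Posterior = 0.139400 / 0.703800 ≈ 0.198

Pr[attitude-control fault | telemetry dropout] ≈ 0.397; Pr[attitude-control fault | telemetry dropout, ground-station outage] ≈ 0.198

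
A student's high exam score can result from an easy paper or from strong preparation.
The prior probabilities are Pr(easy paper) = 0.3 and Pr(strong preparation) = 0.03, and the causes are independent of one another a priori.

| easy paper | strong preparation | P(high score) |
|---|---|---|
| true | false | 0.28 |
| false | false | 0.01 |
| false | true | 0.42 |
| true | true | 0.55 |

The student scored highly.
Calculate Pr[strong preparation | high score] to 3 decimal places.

Pr[strong preparation | high score] ≈ 0.135

P(high score) = 0.01*0.7*0.97 + 0.42*0.7*0.03 + 0.28*0.3*0.97 + 0.55*0.3*0.03 = 0.006790 + 0.008820 + 0.081480 + 0.004950 = 0.102040
Restricting to configurations with strong preparation present: 0.008820 + 0.004950 = 0.013770.
P(strong preparation | high score) = 0.013770 / 0.102040 ≈ 0.135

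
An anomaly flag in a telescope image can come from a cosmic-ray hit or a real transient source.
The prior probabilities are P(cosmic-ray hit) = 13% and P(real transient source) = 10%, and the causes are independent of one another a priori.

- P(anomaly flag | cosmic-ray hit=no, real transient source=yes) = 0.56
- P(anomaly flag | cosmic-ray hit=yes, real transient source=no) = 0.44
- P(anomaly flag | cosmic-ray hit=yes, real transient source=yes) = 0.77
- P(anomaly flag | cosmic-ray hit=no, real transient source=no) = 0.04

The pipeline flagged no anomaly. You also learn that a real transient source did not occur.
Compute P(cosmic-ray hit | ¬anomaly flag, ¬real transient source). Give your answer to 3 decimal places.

Numerator (weight on configurations with cosmic-ray hit): 0.56×0.13 = 0.072800
Denominator P(¬anomaly flag | ¬real transient source): 0.96×0.87 + 0.56×0.13 = 0.908000
P(cosmic-ray hit | ¬anomaly flag, ¬real transient source) = 0.072800/0.908000 ≈ 0.080

P(cosmic-ray hit | ¬anomaly flag, ¬real transient source) ≈ 0.080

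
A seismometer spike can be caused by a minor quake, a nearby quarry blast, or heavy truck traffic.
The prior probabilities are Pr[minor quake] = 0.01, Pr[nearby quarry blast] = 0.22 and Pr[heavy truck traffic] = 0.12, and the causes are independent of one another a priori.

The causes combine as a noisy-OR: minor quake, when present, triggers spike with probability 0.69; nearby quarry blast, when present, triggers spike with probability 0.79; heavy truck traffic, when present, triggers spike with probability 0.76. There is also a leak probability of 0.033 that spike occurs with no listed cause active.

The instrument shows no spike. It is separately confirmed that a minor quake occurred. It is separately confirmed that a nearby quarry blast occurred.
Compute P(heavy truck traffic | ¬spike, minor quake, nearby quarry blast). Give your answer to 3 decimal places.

P(heavy truck traffic | ¬spike, minor quake, nearby quarry blast) ≈ 0.032

Under noisy-OR, P(spike | causes) = 1 − (1−0.033)·∏(1−qᵢ) over the active causes.
P(¬spike | minor quake, nearby quarry blast) = 0.062952×0.88 + 0.015108×0.12 = 0.055398 + 0.001813 = 0.057211
The heavy truck traffic-present share is 0.015108×0.12 = 0.001813.
So P(heavy truck traffic | ¬spike, minor quake, nearby quarry blast) = 0.001813/0.057211 ≈ 0.032.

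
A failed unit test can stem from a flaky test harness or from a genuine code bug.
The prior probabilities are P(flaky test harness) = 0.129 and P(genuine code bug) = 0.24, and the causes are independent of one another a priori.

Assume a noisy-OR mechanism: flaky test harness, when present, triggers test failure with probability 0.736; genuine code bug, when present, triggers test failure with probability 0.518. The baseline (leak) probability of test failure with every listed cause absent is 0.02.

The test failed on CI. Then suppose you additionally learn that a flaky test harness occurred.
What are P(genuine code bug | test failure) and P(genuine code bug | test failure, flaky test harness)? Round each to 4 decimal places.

Under noisy-OR, P(test failure | causes) = 1 − (1−0.02)·∏(1−qᵢ) over the active causes.
P(test failure) = 0.02×0.871×0.76 + 0.52764×0.871×0.24 + 0.74128×0.129×0.76 + 0.875297×0.129×0.24 = 0.013239 + 0.110298 + 0.072675 + 0.027099 = 0.223311
The genuine code bug-present share is 0.110298 + 0.027099 = 0.137397.
Hence the posterior is 0.137397/0.223311 ≈ 0.6153.

Now also conditioning on flaky test harness=true:
P(test failure | flaky test harness) = 0.74128*0.76 + 0.875297*0.24 = 0.563373 + 0.210071 = 0.773444
Of this, 0.210071 comes from 0.875297*0.24 (the genuine code bug=true cases).
P(genuine code bug | test failure, flaky test harness) = 0.210071 / 0.773444 ≈ 0.2716
This is intercausal reasoning (explaining away): once flaky test harness accounts for the test failure, genuine code bug becomes less likely.

P(genuine code bug | test failure) ≈ 0.6153; P(genuine code bug | test failure, flaky test harness) ≈ 0.2716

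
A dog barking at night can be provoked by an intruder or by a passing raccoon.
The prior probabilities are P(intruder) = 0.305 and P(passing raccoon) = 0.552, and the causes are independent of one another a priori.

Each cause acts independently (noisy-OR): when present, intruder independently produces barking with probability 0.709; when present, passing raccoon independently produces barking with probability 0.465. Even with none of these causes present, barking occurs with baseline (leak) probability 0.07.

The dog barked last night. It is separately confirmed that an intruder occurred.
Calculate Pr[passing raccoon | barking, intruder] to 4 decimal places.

Under noisy-OR, P(barking | causes) = 1 − (1−0.07)·∏(1−qᵢ) over the active causes.
Numerator (weight on configurations with passing raccoon): 0.855213*0.552 = 0.472078
The normalizing constant is 0.72937*0.448 + 0.855213*0.552 = 0.798836
P(passing raccoon | barking, intruder) = 0.472078/0.798836 ≈ 0.5910

Pr[passing raccoon | barking, intruder] ≈ 0.5910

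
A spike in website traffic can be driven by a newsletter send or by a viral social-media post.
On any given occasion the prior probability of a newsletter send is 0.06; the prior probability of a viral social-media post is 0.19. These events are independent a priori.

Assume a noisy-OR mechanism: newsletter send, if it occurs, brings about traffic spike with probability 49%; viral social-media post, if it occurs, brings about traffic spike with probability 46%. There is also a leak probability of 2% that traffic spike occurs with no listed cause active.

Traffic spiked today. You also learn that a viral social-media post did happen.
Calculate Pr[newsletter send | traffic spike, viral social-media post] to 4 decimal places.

Pr[newsletter send | traffic spike, viral social-media post] ≈ 0.0901

Under noisy-OR, P(traffic spike | causes) = 1 − (1−0.02)·∏(1−qᵢ) over the active causes.
P(traffic spike | viral social-media post) = 0.4708·0.94 + 0.730108·0.06 = 0.442552 + 0.043806 = 0.486358
Restricting to configurations with newsletter send present: 0.730108·0.06 = 0.043806.
Hence the posterior is 0.043806/0.486358 ≈ 0.0901.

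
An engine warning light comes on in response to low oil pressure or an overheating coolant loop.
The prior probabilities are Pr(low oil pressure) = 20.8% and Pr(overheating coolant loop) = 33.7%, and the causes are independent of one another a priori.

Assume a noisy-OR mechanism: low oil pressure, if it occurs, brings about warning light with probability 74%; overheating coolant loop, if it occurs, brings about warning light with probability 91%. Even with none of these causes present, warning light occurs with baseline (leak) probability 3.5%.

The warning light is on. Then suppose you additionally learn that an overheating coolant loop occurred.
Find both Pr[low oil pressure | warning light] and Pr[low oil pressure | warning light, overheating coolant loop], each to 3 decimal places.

Under noisy-OR, P(warning light | causes) = 1 − (1−0.035)·∏(1−qᵢ) over the active causes.
Numerator (weight on configurations with low oil pressure): 0.103304 + 0.068513 = 0.171817
Denominator P(warning light): 0.035*0.792*0.663 + 0.91315*0.792*0.337 + 0.7491*0.208*0.663 + 0.977419*0.208*0.337 = 0.433918
P(low oil pressure | warning light) = 0.171817/0.433918 ≈ 0.396

Now also conditioning on overheating coolant loop=true:
For the numerator, keep only low oil pressure=true terms: 0.977419·0.208 = 0.203303
Denominator P(warning light | overheating coolant loop): 0.91315·0.792 + 0.977419·0.208 = 0.926518
Posterior = 0.203303 / 0.926518 ≈ 0.219
This is intercausal reasoning (explaining away): once overheating coolant loop accounts for the warning light, low oil pressure becomes less likely.

Pr[low oil pressure | warning light] ≈ 0.396; Pr[low oil pressure | warning light, overheating coolant loop] ≈ 0.219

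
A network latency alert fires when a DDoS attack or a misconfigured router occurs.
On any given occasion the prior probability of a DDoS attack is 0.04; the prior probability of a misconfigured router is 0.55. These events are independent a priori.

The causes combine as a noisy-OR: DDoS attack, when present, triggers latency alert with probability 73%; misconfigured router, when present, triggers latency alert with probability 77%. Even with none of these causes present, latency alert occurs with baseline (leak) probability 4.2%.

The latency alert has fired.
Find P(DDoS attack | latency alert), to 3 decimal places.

Under noisy-OR, P(latency alert | causes) = 1 − (1−0.042)·∏(1−qᵢ) over the active causes.
P(latency alert) = 0.042*0.96*0.45 + 0.77966*0.96*0.55 + 0.74134*0.04*0.45 + 0.940508*0.04*0.55 = 0.018144 + 0.411660 + 0.013344 + 0.020691 = 0.463839
Restricting to configurations with DDoS attack present: 0.013344 + 0.020691 = 0.034035.
P(DDoS attack | latency alert) = 0.034035 / 0.463839 ≈ 0.073

P(DDoS attack | latency alert) ≈ 0.073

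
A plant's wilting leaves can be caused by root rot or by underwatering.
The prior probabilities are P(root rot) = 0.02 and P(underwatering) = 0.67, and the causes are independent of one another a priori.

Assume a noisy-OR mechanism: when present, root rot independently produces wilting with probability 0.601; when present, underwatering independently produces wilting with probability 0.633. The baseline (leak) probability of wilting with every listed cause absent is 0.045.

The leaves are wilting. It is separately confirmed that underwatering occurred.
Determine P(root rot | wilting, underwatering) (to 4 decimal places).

Under noisy-OR, P(wilting | causes) = 1 − (1−0.045)·∏(1−qᵢ) over the active causes.
Enumerate both values of root rot and weight by the priors:
  P(wilting | underwatering) = 0.649515×0.98 + 0.860156×0.02
        = 0.636525 + 0.017203 = 0.653728
Keeping only the root rot-present terms gives 0.017203, so
  P(root rot | wilting, underwatering) = 0.017203 / 0.653728 ≈ 0.0263

P(root rot | wilting, underwatering) ≈ 0.0263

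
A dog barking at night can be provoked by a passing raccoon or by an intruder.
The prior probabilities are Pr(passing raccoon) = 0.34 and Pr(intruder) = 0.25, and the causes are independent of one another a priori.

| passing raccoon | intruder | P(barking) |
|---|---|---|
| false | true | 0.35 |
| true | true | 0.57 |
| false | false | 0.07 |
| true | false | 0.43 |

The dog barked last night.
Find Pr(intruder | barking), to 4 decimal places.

Pr(intruder | barking) ≈ 0.4240

P(barking) = 0.07·0.66·0.75 + 0.35·0.66·0.25 + 0.43·0.34·0.75 + 0.57·0.34·0.25 = 0.034650 + 0.057750 + 0.109650 + 0.048450 = 0.250500
Restricting to configurations with intruder present: 0.057750 + 0.048450 = 0.106200.
Hence the posterior is 0.106200/0.250500 ≈ 0.4240.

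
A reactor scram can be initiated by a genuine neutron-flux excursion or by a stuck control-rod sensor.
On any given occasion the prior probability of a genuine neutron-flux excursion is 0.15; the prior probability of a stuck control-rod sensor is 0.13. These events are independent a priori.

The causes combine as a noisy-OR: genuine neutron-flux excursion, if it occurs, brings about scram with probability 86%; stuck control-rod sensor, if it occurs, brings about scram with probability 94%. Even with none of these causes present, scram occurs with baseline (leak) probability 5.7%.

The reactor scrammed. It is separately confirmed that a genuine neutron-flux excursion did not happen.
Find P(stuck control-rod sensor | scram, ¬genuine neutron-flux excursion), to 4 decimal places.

Under noisy-OR, P(scram | causes) = 1 − (1−0.057)·∏(1−qᵢ) over the active causes.
By total probability over both values of stuck control-rod sensor:
  P(scram | ¬genuine neutron-flux excursion) = 0.057*0.87 + 0.94342*0.13
        = 0.049590 + 0.122645 = 0.172235
Configurations with stuck control-rod sensor contribute 0.122645, so
  P(stuck control-rod sensor | scram, ¬genuine neutron-flux excursion) = 0.122645 / 0.172235 ≈ 0.7121

P(stuck control-rod sensor | scram, ¬genuine neutron-flux excursion) ≈ 0.7121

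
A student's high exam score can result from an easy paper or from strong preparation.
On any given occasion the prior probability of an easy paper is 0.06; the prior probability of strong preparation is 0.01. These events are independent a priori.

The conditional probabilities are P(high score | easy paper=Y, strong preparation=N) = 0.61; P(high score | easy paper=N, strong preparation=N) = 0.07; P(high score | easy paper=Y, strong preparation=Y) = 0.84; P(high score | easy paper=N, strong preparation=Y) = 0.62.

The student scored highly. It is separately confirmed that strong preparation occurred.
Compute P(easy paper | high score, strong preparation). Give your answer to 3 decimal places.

P(easy paper | high score, strong preparation) ≈ 0.080

P(high score | strong preparation) = 0.62*0.94 + 0.84*0.06 = 0.582800 + 0.050400 = 0.633200
Restricting to configurations with easy paper present: 0.84*0.06 = 0.050400.
So P(easy paper | high score, strong preparation) = 0.050400/0.633200 ≈ 0.080.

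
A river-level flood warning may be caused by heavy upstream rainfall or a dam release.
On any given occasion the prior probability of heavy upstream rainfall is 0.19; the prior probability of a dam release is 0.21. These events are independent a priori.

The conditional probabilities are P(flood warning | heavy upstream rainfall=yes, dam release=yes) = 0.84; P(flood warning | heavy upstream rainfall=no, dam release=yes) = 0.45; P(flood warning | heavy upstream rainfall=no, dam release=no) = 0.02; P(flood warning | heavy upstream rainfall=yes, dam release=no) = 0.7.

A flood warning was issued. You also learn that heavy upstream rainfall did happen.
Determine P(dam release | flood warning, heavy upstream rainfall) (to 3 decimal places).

P(dam release | flood warning, heavy upstream rainfall) ≈ 0.242

Weight on dam release=true, given the evidence: 0.84*0.21 = 0.176400
Normalizer over all consistent configurations: 0.7*0.79 + 0.84*0.21 = 0.729400
Posterior = 0.176400 / 0.729400 ≈ 0.242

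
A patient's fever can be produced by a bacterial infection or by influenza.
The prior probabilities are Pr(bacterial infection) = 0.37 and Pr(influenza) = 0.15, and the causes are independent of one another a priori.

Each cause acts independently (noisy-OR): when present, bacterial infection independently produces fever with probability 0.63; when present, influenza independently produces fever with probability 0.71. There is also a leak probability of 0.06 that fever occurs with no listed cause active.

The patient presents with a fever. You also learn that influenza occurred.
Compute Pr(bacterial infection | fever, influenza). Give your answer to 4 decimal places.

Under noisy-OR, P(fever | causes) = 1 − (1−0.06)·∏(1−qᵢ) over the active causes.
Numerator (weight on configurations with bacterial infection): 0.899138·0.37 = 0.332681
Denominator P(fever | influenza): 0.7274·0.63 + 0.899138·0.37 = 0.790943
P(bacterial infection | fever, influenza) = 0.332681/0.790943 ≈ 0.4206

Pr(bacterial infection | fever, influenza) ≈ 0.4206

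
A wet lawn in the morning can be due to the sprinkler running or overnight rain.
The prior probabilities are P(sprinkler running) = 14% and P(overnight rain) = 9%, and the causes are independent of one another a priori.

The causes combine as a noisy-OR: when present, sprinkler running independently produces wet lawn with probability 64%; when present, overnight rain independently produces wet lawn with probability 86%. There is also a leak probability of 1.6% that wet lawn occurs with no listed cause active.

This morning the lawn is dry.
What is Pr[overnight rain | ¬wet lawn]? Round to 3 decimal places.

Pr[overnight rain | ¬wet lawn] ≈ 0.014

Under noisy-OR, P(wet lawn | causes) = 1 − (1−0.016)·∏(1−qᵢ) over the active causes.
Numerator (weight on configurations with overnight rain): 0.010663 + 0.000625 = 0.011288
Normalizer over all consistent configurations: 0.984×0.86×0.91 + 0.13776×0.86×0.09 + 0.35424×0.14×0.91 + 0.049594×0.14×0.09 = 0.826496
Posterior = 0.011288 / 0.826496 ≈ 0.014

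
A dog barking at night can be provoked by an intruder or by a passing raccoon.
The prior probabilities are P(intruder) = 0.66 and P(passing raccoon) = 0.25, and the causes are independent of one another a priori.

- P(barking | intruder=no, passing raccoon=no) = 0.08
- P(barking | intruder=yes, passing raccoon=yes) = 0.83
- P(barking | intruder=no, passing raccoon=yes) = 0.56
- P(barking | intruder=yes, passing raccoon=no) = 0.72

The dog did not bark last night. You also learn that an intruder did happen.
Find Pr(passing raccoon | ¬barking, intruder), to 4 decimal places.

Numerator (weight on configurations with passing raccoon): 0.17·0.25 = 0.042500
Denominator P(¬barking | intruder): 0.28·0.75 + 0.17·0.25 = 0.252500
Posterior = 0.042500 / 0.252500 ≈ 0.1683

Pr(passing raccoon | ¬barking, intruder) ≈ 0.1683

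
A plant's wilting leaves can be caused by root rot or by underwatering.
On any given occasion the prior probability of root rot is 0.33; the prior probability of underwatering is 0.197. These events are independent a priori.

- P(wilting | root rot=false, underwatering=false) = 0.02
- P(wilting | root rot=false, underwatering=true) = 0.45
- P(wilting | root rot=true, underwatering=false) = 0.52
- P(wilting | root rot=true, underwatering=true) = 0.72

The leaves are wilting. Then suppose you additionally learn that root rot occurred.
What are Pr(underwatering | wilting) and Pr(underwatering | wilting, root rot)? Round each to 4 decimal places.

P(wilting) = 0.02*0.67*0.803 + 0.45*0.67*0.197 + 0.52*0.33*0.803 + 0.72*0.33*0.197 = 0.010760 + 0.059396 + 0.137795 + 0.046807 = 0.254758
Of this, 0.106203 comes from 0.059396 + 0.046807 (the underwatering=true cases).
P(underwatering | wilting) = 0.106203 / 0.254758 ≈ 0.4169

Now also conditioning on root rot=true:
By total probability over both values of underwatering:
  P(wilting | root rot) = 0.52·0.803 + 0.72·0.197
        = 0.417560 + 0.141840 = 0.559400
The terms with underwatering present sum to 0.141840, so
  P(underwatering | wilting, root rot) = 0.141840 / 0.559400 ≈ 0.2536

Pr(underwatering | wilting) ≈ 0.4169; Pr(underwatering | wilting, root rot) ≈ 0.2536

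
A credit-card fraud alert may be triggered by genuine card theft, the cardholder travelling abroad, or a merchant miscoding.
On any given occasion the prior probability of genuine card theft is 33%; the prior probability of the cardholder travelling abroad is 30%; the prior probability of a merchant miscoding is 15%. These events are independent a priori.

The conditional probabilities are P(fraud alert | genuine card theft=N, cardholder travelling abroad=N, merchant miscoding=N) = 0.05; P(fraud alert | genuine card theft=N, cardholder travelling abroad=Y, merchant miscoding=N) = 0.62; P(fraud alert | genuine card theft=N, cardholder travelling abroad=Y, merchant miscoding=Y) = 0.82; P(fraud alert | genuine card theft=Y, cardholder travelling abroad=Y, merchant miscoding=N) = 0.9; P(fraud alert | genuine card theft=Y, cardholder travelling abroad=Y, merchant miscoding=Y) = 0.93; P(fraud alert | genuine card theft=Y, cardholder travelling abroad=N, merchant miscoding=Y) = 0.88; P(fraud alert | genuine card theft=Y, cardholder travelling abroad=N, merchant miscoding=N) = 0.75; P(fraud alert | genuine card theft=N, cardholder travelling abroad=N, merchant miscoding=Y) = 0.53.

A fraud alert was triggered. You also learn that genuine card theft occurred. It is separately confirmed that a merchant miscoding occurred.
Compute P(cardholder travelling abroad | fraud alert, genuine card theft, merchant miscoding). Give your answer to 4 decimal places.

P(cardholder travelling abroad | fraud alert, genuine card theft, merchant miscoding) ≈ 0.3117

P(fraud alert | genuine card theft, merchant miscoding) = 0.88×0.7 + 0.93×0.3 = 0.616000 + 0.279000 = 0.895000
Of this, 0.279000 comes from 0.93×0.3 (the cardholder travelling abroad=true cases).
P(cardholder travelling abroad | fraud alert, genuine card theft, merchant miscoding) = 0.279000 / 0.895000 ≈ 0.3117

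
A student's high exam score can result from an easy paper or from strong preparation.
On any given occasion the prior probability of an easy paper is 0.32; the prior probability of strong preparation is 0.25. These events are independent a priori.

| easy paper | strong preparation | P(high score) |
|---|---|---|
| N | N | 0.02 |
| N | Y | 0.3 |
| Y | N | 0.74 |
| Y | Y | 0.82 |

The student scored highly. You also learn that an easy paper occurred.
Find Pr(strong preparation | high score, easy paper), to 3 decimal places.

Pr(strong preparation | high score, easy paper) ≈ 0.270

For the numerator, keep only strong preparation=true terms: 0.82·0.25 = 0.205000
Normalizer over all consistent configurations: 0.74·0.75 + 0.82·0.25 = 0.760000
P(strong preparation | high score, easy paper) = 0.205000/0.760000 ≈ 0.270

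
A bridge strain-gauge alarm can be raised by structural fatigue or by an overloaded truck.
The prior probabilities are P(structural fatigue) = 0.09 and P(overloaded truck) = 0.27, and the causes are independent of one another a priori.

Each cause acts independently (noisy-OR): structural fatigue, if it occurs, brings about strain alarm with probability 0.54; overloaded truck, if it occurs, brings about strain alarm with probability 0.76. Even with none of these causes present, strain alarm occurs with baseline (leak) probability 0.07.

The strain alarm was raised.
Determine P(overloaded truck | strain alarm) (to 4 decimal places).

Under noisy-OR, P(strain alarm | causes) = 1 − (1−0.07)·∏(1−qᵢ) over the active causes.
By total probability over the 4 (structural fatigue, overloaded truck) configurations:
  P(strain alarm) = 0.07×0.91×0.73 + 0.7768×0.91×0.27 + 0.5722×0.09×0.73 + 0.897328×0.09×0.27
        = 0.046501 + 0.190860 + 0.037594 + 0.021805 = 0.296760
The terms with overloaded truck present sum to 0.212665, so
  P(overloaded truck | strain alarm) = 0.212665 / 0.296760 ≈ 0.7166

P(overloaded truck | strain alarm) ≈ 0.7166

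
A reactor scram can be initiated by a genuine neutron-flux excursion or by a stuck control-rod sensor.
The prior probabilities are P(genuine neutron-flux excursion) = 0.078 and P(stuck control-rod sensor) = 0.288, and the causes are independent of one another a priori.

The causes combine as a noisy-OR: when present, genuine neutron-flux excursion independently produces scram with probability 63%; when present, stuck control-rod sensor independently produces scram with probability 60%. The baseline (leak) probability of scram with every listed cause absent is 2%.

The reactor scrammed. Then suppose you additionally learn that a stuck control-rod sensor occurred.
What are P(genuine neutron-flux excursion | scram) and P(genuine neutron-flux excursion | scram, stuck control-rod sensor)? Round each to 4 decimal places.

Under noisy-OR, P(scram | causes) = 1 − (1−0.02)·∏(1−qᵢ) over the active causes.
Enumerate the 4 (genuine neutron-flux excursion, stuck control-rod sensor) configurations and weight by the priors:
  P(scram) = 0.02*0.922*0.712 + 0.608*0.922*0.288 + 0.6374*0.078*0.712 + 0.85496*0.078*0.288
        = 0.013129 + 0.161446 + 0.035399 + 0.019206 = 0.229180
Configurations with genuine neutron-flux excursion contribute 0.054605, so
  P(genuine neutron-flux excursion | scram) = 0.054605 / 0.229180 ≈ 0.2383

Now also conditioning on stuck control-rod sensor=true:
P(scram | stuck control-rod sensor) = 0.608×0.922 + 0.85496×0.078 = 0.560576 + 0.066687 = 0.627263
The genuine neutron-flux excursion-present share is 0.85496×0.078 = 0.066687.
Hence the posterior is 0.066687/0.627263 ≈ 0.1063.
This is intercausal reasoning (explaining away): once stuck control-rod sensor accounts for the scram, genuine neutron-flux excursion becomes less likely.

P(genuine neutron-flux excursion | scram) ≈ 0.2383; P(genuine neutron-flux excursion | scram, stuck control-rod sensor) ≈ 0.1063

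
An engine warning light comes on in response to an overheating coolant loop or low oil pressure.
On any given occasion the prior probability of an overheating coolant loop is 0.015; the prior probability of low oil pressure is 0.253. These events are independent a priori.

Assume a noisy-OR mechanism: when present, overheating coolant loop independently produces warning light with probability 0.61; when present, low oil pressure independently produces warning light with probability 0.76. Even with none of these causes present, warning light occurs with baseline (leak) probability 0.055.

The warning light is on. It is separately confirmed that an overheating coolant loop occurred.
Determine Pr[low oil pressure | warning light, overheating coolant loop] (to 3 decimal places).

Pr[low oil pressure | warning light, overheating coolant loop] ≈ 0.328

Under noisy-OR, P(warning light | causes) = 1 − (1−0.055)·∏(1−qᵢ) over the active causes.
Enumerate both values of low oil pressure and weight by the priors:
  P(warning light | overheating coolant loop) = 0.63145·0.747 + 0.911548·0.253
        = 0.471693 + 0.230622 = 0.702315
Keeping only the low oil pressure-present terms gives 0.230622, so
  P(low oil pressure | warning light, overheating coolant loop) = 0.230622 / 0.702315 ≈ 0.328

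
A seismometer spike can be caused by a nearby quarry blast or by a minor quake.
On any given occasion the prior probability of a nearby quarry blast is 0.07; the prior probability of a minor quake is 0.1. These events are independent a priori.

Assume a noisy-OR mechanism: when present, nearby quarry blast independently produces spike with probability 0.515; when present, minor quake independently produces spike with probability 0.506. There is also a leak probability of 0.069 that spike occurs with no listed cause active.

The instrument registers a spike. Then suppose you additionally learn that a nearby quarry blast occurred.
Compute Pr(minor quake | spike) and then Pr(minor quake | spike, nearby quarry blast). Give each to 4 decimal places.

Under noisy-OR, P(spike | causes) = 1 − (1−0.069)·∏(1−qᵢ) over the active causes.
P(spike) = 0.069×0.93×0.9 + 0.540086×0.93×0.1 + 0.548465×0.07×0.9 + 0.776942×0.07×0.1 = 0.057753 + 0.050228 + 0.034553 + 0.005439 = 0.147973
Restricting to configurations with minor quake present: 0.050228 + 0.005439 = 0.055667.
So P(minor quake | spike) = 0.055667/0.147973 ≈ 0.3762.

With the extra evidence:
P(spike | nearby quarry blast) = 0.548465×0.9 + 0.776942×0.1 = 0.493619 + 0.077694 = 0.571313
The minor quake-present share is 0.776942×0.1 = 0.077694.
Hence the posterior is 0.077694/0.571313 ≈ 0.1360.
Conditioning on nearby quarry blast lowers the posterior on minor quake: the classic explaining-away effect in a common-effect structure.

Pr(minor quake | spike) ≈ 0.3762; Pr(minor quake | spike, nearby quarry blast) ≈ 0.1360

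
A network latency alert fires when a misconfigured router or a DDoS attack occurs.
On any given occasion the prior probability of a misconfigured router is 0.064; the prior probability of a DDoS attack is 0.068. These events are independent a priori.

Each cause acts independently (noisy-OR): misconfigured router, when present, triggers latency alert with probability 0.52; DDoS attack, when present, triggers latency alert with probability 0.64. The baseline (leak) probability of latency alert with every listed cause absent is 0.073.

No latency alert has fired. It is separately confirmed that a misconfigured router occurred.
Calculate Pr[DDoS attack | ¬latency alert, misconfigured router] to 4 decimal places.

Pr[DDoS attack | ¬latency alert, misconfigured router] ≈ 0.0256

Under noisy-OR, P(latency alert | causes) = 1 − (1−0.073)·∏(1−qᵢ) over the active causes.
Numerator (weight on configurations with DDoS attack): 0.160186*0.068 = 0.010893
Normalizer over all consistent configurations: 0.44496*0.932 + 0.160186*0.068 = 0.425596
P(DDoS attack | ¬latency alert, misconfigured router) = 0.010893/0.425596 ≈ 0.0256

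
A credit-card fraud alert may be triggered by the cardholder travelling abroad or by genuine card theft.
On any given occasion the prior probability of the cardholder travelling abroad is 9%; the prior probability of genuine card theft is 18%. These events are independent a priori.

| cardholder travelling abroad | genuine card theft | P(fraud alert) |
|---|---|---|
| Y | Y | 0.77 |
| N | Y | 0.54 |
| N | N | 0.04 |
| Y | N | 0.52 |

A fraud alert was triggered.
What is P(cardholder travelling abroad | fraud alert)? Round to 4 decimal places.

P(fraud alert) = 0.04*0.91*0.82 + 0.54*0.91*0.18 + 0.52*0.09*0.82 + 0.77*0.09*0.18 = 0.029848 + 0.088452 + 0.038376 + 0.012474 = 0.169150
The cardholder travelling abroad-present share is 0.038376 + 0.012474 = 0.050850.
So P(cardholder travelling abroad | fraud alert) = 0.050850/0.169150 ≈ 0.3006.

P(cardholder travelling abroad | fraud alert) ≈ 0.3006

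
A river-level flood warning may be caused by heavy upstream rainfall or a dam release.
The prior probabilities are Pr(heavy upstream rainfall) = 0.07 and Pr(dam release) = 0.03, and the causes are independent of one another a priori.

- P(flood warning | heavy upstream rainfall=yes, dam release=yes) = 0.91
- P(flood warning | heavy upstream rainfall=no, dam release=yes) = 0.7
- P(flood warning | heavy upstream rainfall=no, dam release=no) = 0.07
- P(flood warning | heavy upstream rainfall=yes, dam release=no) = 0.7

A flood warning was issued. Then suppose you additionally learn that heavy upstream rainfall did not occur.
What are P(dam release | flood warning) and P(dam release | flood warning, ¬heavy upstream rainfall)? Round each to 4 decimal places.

P(dam release | flood warning) ≈ 0.1623; P(dam release | flood warning, ¬heavy upstream rainfall) ≈ 0.2362

By total probability over the 4 (heavy upstream rainfall, dam release) configurations:
  P(flood warning) = 0.07*0.93*0.97 + 0.7*0.93*0.03 + 0.7*0.07*0.97 + 0.91*0.07*0.03
        = 0.063147 + 0.019530 + 0.047530 + 0.001911 = 0.132118
The terms with dam release present sum to 0.021441, so
  P(dam release | flood warning) = 0.021441 / 0.132118 ≈ 0.1623

With the extra evidence:
Numerator (weight on configurations with dam release): 0.7*0.03 = 0.021000
Normalizer over all consistent configurations: 0.07*0.97 + 0.7*0.03 = 0.088900
P(dam release | flood warning, ¬heavy upstream rainfall) = 0.021000/0.088900 ≈ 0.2362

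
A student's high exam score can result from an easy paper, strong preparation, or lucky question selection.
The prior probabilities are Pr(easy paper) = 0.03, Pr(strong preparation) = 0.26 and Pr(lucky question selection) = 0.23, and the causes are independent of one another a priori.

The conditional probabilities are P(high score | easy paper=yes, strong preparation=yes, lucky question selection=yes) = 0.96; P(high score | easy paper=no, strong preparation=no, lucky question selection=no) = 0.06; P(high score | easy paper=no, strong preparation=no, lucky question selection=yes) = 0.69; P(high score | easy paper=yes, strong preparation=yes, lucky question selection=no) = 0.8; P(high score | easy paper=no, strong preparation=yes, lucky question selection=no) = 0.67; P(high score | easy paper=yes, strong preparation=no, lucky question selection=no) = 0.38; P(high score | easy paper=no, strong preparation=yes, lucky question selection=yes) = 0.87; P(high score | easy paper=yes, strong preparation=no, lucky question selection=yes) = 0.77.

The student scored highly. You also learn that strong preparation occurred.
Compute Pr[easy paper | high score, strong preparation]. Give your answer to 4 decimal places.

Pr[easy paper | high score, strong preparation] ≈ 0.0349

Numerator (weight on configurations with easy paper): 0.018480 + 0.006624 = 0.025104
Normalizer over all consistent configurations: 0.67·0.97·0.77 + 0.87·0.97·0.23 + 0.8·0.03·0.77 + 0.96·0.03·0.23 = 0.719624
P(easy paper | high score, strong preparation) = 0.025104/0.719624 ≈ 0.0349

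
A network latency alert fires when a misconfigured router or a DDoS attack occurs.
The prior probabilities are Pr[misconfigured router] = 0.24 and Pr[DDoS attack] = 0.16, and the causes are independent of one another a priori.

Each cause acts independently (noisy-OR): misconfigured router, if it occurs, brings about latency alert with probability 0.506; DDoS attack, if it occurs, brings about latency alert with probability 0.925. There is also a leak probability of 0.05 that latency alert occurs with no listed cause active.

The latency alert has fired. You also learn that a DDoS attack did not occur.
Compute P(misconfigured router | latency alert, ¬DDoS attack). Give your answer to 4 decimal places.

Under noisy-OR, P(latency alert | causes) = 1 − (1−0.05)·∏(1−qᵢ) over the active causes.
Numerator (weight on configurations with misconfigured router): 0.5307*0.24 = 0.127368
Normalizer over all consistent configurations: 0.05*0.76 + 0.5307*0.24 = 0.165368
P(misconfigured router | latency alert, ¬DDoS attack) = 0.127368/0.165368 ≈ 0.7702

P(misconfigured router | latency alert, ¬DDoS attack) ≈ 0.7702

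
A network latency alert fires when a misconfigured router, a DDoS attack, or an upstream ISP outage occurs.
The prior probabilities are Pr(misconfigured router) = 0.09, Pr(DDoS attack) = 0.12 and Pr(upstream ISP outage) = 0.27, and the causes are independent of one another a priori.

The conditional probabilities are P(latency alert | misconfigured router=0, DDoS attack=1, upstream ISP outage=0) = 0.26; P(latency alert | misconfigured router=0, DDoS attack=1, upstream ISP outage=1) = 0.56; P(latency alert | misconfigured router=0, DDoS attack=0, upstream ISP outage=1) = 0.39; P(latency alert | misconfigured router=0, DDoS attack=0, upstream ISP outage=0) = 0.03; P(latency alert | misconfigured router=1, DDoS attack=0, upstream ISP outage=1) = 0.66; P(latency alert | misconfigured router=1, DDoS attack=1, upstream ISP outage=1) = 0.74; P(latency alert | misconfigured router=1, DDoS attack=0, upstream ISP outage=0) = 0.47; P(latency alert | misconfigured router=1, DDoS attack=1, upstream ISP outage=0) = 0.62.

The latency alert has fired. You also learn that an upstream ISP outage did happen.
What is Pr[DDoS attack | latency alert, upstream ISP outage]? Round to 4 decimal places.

Numerator (weight on configurations with DDoS attack): 0.061152 + 0.007992 = 0.069144
Normalizer over all consistent configurations: 0.39·0.91·0.88 + 0.56·0.91·0.12 + 0.66·0.09·0.88 + 0.74·0.09·0.12 = 0.433728
Posterior = 0.069144 / 0.433728 ≈ 0.1594

Pr[DDoS attack | latency alert, upstream ISP outage] ≈ 0.1594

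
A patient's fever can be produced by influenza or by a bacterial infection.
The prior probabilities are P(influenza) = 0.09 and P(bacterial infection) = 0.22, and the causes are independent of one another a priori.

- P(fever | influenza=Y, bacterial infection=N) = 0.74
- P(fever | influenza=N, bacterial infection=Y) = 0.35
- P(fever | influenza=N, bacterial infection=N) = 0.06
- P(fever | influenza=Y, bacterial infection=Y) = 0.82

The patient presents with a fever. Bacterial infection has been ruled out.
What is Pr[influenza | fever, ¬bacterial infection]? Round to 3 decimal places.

Pr[influenza | fever, ¬bacterial infection] ≈ 0.550

For the numerator, keep only influenza=true terms: 0.74·0.09 = 0.066600
Denominator P(fever | ¬bacterial infection): 0.06·0.91 + 0.74·0.09 = 0.121200
Posterior = 0.066600 / 0.121200 ≈ 0.550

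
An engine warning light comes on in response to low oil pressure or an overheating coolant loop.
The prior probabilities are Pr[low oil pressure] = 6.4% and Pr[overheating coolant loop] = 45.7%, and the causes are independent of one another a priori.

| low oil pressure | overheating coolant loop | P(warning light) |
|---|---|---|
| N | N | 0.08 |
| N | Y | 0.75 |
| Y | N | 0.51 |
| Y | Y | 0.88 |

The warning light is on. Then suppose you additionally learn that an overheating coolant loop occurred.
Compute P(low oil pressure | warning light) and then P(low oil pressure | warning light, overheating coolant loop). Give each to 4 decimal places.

P(low oil pressure | warning light) ≈ 0.1073; P(low oil pressure | warning light, overheating coolant loop) ≈ 0.0743

P(warning light) = 0.08·0.936·0.543 + 0.75·0.936·0.457 + 0.51·0.064·0.543 + 0.88·0.064·0.457 = 0.040660 + 0.320814 + 0.017724 + 0.025738 = 0.404936
Of this, 0.043462 comes from 0.017724 + 0.025738 (the low oil pressure=true cases).
Hence the posterior is 0.043462/0.404936 ≈ 0.1073.

With the extra evidence:
P(warning light | overheating coolant loop) = 0.75·0.936 + 0.88·0.064 = 0.702000 + 0.056320 = 0.758320
Of this, 0.056320 comes from 0.88·0.064 (the low oil pressure=true cases).
So P(low oil pressure | warning light, overheating coolant loop) = 0.056320/0.758320 ≈ 0.0743.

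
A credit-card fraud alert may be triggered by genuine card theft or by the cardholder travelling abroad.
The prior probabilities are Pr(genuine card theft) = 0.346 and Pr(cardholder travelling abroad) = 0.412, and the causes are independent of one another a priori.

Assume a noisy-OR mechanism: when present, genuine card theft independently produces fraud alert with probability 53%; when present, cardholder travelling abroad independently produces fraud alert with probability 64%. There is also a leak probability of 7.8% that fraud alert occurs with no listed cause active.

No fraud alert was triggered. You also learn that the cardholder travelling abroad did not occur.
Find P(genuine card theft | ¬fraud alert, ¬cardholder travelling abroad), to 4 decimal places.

Under noisy-OR, P(fraud alert | causes) = 1 − (1−0.078)·∏(1−qᵢ) over the active causes.
For the numerator, keep only genuine card theft=true terms: 0.43334×0.346 = 0.149936
Normalizer over all consistent configurations: 0.922×0.654 + 0.43334×0.346 = 0.752924
P(genuine card theft | ¬fraud alert, ¬cardholder travelling abroad) = 0.149936/0.752924 ≈ 0.1991

P(genuine card theft | ¬fraud alert, ¬cardholder travelling abroad) ≈ 0.1991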